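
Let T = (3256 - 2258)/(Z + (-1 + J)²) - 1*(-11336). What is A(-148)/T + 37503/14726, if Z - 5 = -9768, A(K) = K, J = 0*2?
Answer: 2064422493363/814797193342 ≈ 2.5337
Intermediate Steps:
J = 0
Z = -9763 (Z = 5 - 9768 = -9763)
T = 55330517/4881 (T = (3256 - 2258)/(-9763 + (-1 + 0)²) - 1*(-11336) = 998/(-9763 + (-1)²) + 11336 = 998/(-9763 + 1) + 11336 = 998/(-9762) + 11336 = 998*(-1/9762) + 11336 = -499/4881 + 11336 = 55330517/4881 ≈ 11336.)
A(-148)/T + 37503/14726 = -148/55330517/4881 + 37503/14726 = -148*4881/55330517 + 37503*(1/14726) = -722388/55330517 + 37503/14726 = 2064422493363/814797193342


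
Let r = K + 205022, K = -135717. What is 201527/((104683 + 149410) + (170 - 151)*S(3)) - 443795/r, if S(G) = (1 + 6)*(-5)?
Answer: -19700650105/3512765508 ≈ -5.6083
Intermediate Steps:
S(G) = -35 (S(G) = 7*(-5) = -35)
r = 69305 (r = -135717 + 205022 = 69305)
201527/((104683 + 149410) + (170 - 151)*S(3)) - 443795/r = 201527/((104683 + 149410) + (170 - 151)*(-35)) - 443795/69305 = 201527/(254093 + 19*(-35)) - 443795*1/69305 = 201527/(254093 - 665) - 88759/13861 = 201527/253428 - 88759/13861 = -19700650105/3512765508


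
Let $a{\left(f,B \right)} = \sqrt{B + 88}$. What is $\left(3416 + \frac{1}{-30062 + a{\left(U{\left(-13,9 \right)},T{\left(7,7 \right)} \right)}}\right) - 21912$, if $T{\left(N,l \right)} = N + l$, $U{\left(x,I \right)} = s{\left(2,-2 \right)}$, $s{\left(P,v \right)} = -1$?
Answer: $- \frac{8357637181047}{451861871} - \frac{\sqrt{102}}{903723742} \approx -18496.0$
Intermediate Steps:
$U{\left(x,I \right)} = -1$
$a{\left(f,B \right)} = \sqrt{88 + B}$
$\left(3416 + \frac{1}{-30062 + a{\left(U{\left(-13,9 \right)},T{\left(7,7 \right)} \right)}}\right) - 21912 = \left(3416 + \frac{1}{-30062 + \sqrt{88 + \left(7 + 7\right)}}\right) - 21912 = \left(3416 + \frac{1}{-30062 + \sqrt{88 + 14}}\right) - 21912 = \left(3416 + \frac{1}{-30062 + \sqrt{102}}\right) - 21912 = -18496 + \frac{1}{-30062 + \sqrt{102}}$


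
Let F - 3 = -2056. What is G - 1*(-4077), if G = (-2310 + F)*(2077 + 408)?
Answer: -10837978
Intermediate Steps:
F = -2053 (F = 3 - 2056 = -2053)
G = -10842055 (G = (-2310 - 2053)*(2077 + 408) = -4363*2485 = -10842055)
G - 1*(-4077) = -10842055 - 1*(-4077) = -10842055 + 4077 = -10837978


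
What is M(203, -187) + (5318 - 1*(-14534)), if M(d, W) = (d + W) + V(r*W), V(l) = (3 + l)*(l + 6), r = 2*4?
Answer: 2244438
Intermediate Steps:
r = 8
V(l) = (3 + l)*(6 + l)
M(d, W) = 18 + d + 64*W² + 73*W (M(d, W) = (d + W) + (18 + (8*W)² + 9*(8*W)) = (W + d) + (18 + 64*W² + 72*W) = 18 + d + 64*W² + 73*W)
M(203, -187) + (5318 - 1*(-14534)) = (18 + 203 + 64*(-187)² + 73*(-187)) + (5318 - 1*(-14534)) = (18 + 203 + 64*34969 - 13651) + (5318 + 14534) = (18 + 203 + 2238016 - 13651) + 19852 = 2224586 + 19852 = 2244438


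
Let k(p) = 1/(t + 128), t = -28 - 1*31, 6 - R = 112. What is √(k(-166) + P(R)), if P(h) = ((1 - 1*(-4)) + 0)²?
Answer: √119094/69 ≈ 5.0014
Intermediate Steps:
R = -106 (R = 6 - 1*112 = 6 - 112 = -106)
t = -59 (t = -28 - 31 = -59)
k(p) = 1/69 (k(p) = 1/(-59 + 128) = 1/69)
P(h) = 25 (P(h) = ((1 + 4) + 0)² = (5 + 0)² = 5² = 25)
√(k(-166) + P(R)) = √(1/69 + 25) = √(1726/69) = √119094/69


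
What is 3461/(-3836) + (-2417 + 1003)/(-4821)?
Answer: -11261377/18493356 ≈ -0.60894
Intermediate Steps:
3461/(-3836) + (-2417 + 1003)/(-4821) = 3461*(-1/3836) - 1414*(-1/4821) = -3461/3836 + 1414/4821 = -11261377/18493356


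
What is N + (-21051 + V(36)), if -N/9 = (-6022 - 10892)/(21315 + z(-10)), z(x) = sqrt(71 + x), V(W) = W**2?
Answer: -4486013968815/227164582 - 76113*sqrt(61)/227164582 ≈ -19748.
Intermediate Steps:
N = 152226/(21315 + sqrt(61)) (N = -9*(-6022 - 10892)/(21315 + sqrt(71 - 10)) = -(-152226)/(21315 + sqrt(61)) = 152226/(21315 + sqrt(61)) ≈ 7.1391)
N + (-21051 + V(36)) = (1622348595/227164582 - 76113*sqrt(61)/227164582) + (-21051 + 36**2) = (1622348595/227164582 - 76113*sqrt(61)/227164582) + (-21051 + 1296) = (1622348595/227164582 - 76113*sqrt(61)/227164582) - 19755 = -4486013968815/227164582 - 76113*sqrt(61)/227164582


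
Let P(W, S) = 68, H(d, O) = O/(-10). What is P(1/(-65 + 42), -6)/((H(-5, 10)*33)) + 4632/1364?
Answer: 1366/1023 ≈ 1.3353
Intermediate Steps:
H(d, O) = -O/10 (H(d, O) = O*(-1/10) = -O/10)
P(1/(-65 + 42), -6)/((H(-5, 10)*33)) + 4632/1364 = 68/((-1/10*10*33)) + 4632/1364 = 68/((-1*33)) + 4632*(1/1364) = 68/(-33) + 1158/341 = 68*(-1/33) + 1158/341 = -68/33 + 1158/341 = 1366/1023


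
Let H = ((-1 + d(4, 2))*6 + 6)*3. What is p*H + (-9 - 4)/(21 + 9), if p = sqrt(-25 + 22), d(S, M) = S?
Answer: -13/30 + 72*I*sqrt(3) ≈ -0.43333 + 124.71*I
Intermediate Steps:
p = I*sqrt(3) (p = sqrt(-3) = I*sqrt(3) ≈ 1.732*I)
H = 72 (H = ((-1 + 4)*6 + 6)*3 = (3*6 + 6)*3 = (18 + 6)*3 = 24*3 = 72)
p*H + (-9 - 4)/(21 + 9) = (I*sqrt(3))*72 + (-9 - 4)/(21 + 9) = 72*I*sqrt(3) - 13/30 = -13/30 + 72*I*sqrt(3)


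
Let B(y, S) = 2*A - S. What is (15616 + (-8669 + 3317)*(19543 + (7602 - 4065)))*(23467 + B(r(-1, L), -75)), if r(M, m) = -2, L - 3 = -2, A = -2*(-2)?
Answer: -2908626211200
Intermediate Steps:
A = 4
L = 1 (L = 3 - 2 = 1)
B(y, S) = 8 - S (B(y, S) = 2*4 - S = 8 - S)
(15616 + (-8669 + 3317)*(19543 + (7602 - 4065)))*(23467 + B(r(-1, L), -75)) = (15616 + (-8669 + 3317)*(19543 + (7602 - 4065)))*(23467 + (8 - 1*(-75))) = (15616 - 5352*(19543 + 3537))*(23467 + (8 + 75)) = (15616 - 5352*23080)*(23467 + 83) = (15616 - 123524160)*23550 = -123508544*23550 = -2908626211200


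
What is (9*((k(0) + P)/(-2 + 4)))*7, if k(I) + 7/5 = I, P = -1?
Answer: -378/5 ≈ -75.600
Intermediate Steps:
k(I) = -7/5 + I
(9*((k(0) + P)/(-2 + 4)))*7 = (9*(((-7/5 + 0) - 1)/(-2 + 4)))*7 = (9*((-7/5 - 1)/2))*7 = (9*(-12/5*1/2))*7 = (9*(-6/5))*7 = -54/5*7 = -378/5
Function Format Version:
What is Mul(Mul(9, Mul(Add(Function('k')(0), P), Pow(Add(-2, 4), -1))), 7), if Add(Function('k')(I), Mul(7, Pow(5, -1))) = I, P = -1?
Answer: Rational(-378, 5) ≈ -75.600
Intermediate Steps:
Function('k')(I) = Add(Rational(-7, 5), I)
Mul(Mul(9, Mul(Add(Function('k')(0), P), Pow(Add(-2, 4), -1))), 7) = Mul(Mul(9, Mul(Add(Add(Rational(-7, 5), 0), -1), Pow(Add(-2, 4), -1))), 7) = Mul(Mul(9, Mul(Add(Rational(-7, 5), -1), Pow(2, -1))), 7) = Mul(Mul(9, Mul(Rational(-12, 5), Rational(1, 2))), 7) = Mul(Mul(9, Rational(-6, 5)), 7) = Mul(Rational(-54, 5), 7) = Rational(-378, 5)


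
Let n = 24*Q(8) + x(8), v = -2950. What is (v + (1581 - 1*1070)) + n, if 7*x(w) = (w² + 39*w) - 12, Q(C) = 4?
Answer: -2291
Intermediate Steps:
x(w) = -12/7 + w²/7 + 39*w/7 (x(w) = ((w² + 39*w) - 12)/7 = (-12 + w² + 39*w)/7 = -12/7 + w²/7 + 39*w/7)
n = 148 (n = 24*4 + (-12/7 + (⅐)*8² + (39/7)*8) = 96 + (-12/7 + (⅐)*64 + 312/7) = 96 + (-12/7 + 64/7 + 312/7) = 96 + 52 = 148)
(v + (1581 - 1*1070)) + n = (-2950 + (1581 - 1*1070)) + 148 = (-2950 + (1581 - 1070)) + 148 = (-2950 + 511) + 148 = -2439 + 148 = -2291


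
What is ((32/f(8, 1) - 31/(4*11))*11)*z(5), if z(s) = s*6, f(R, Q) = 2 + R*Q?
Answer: 1647/2 ≈ 823.50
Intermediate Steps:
f(R, Q) = 2 + Q*R
z(s) = 6*s
((32/f(8, 1) - 31/(4*11))*11)*z(5) = ((32/(2 + 1*8) - 31/(4*11))*11)*(6*5) = ((32/(2 + 8) - 31/44)*11)*30 = ((32/10 - 31*1/44)*11)*30 = ((32*(⅒) - 31/44)*11)*30 = ((16/5 - 31/44)*11)*30 = ((549/220)*11)*30 = (549/20)*30 = 1647/2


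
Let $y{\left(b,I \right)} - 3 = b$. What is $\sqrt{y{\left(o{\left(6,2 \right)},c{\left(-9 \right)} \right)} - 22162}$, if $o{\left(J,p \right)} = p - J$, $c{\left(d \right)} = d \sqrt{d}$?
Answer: $i \sqrt{22163} \approx 148.87 i$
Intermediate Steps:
$c{\left(d \right)} = d^{\frac{3}{2}}$
$y{\left(b,I \right)} = 3 + b$
$\sqrt{y{\left(o{\left(6,2 \right)},c{\left(-9 \right)} \right)} - 22162} = \sqrt{\left(3 + \left(2 - 6\right)\right) - 22162} = \sqrt{\left(3 - 4\right) - 22162} = \sqrt{-1 - 22162} = \sqrt{-22163} = i \sqrt{22163}$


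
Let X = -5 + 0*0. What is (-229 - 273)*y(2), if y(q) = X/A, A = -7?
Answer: -2510/7 ≈ -358.57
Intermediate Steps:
X = -5 (X = -5 + 0 = -5)
y(q) = 5/7 (y(q) = -5/(-7) = -5*(-⅐) = 5/7)
(-229 - 273)*y(2) = (-229 - 273)*(5/7) = -502*5/7 = -2510/7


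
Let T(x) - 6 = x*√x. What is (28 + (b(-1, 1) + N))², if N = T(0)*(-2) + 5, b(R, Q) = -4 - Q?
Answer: 256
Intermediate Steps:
T(x) = 6 + x^(3/2) (T(x) = 6 + x*√x = 6 + x^(3/2))
N = -7 (N = (6 + 0^(3/2))*(-2) + 5 = (6 + 0)*(-2) + 5 = 6*(-2) + 5 = -12 + 5 = -7)
(28 + (b(-1, 1) + N))² = (28 + ((-4 - 1*1) - 7))² = (28 + ((-4 - 1) - 7))² = (28 + (-5 - 7))² = (28 - 12)² = 16² = 256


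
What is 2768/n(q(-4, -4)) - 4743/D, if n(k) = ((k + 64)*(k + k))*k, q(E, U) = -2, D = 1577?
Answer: 125788/48887 ≈ 2.5730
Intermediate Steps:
n(k) = 2*k²*(64 + k) (n(k) = ((64 + k)*(2*k))*k = (2*k*(64 + k))*k = 2*k²*(64 + k))
2768/n(q(-4, -4)) - 4743/D = 2768/((2*(-2)²*(64 - 2))) - 4743/1577 = 2768/((2*4*62)) - 4743*1/1577 = 2768/496 - 4743/1577 = 2768*(1/496) - 4743/1577 = 173/31 - 4743/1577 = 125788/48887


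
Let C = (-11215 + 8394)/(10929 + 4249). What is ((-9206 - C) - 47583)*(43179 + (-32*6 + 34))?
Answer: -37081547456041/15178 ≈ -2.4431e+9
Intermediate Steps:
C = -2821/15178 ≈ -0.18586
((-9206 - C) - 47583)*(43179 + (-32*6 + 34)) = ((-9206 - 1*(-2821/15178)) - 47583)*(43179 + (-32*6 + 34)) = ((-9206 + 2821/15178) - 47583)*(43179 + (-192 + 34)) = (-139725847/15178 - 47583)*(43179 - 158) = -861940621/15178*43021 = -37081547456041/15178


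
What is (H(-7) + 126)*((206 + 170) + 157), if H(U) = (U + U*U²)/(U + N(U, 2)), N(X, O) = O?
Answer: 104468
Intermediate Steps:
H(U) = (U + U³)/(2 + U) (H(U) = (U + U*U²)/(U + 2) = (U + U³)/(2 + U))
(H(-7) + 126)*((206 + 170) + 157) = ((-7 + (-7)³)/(2 - 7) + 126)*((206 + 170) + 157) = ((-7 - 343)/(-5) + 126)*(376 + 157) = (-⅕*(-350) + 126)*533 = (70 + 126)*533 = 196*533 = 104468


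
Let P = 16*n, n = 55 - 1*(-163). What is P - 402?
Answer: 3086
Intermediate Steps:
n = 218 (n = 55 + 163 = 218)
P = 3488 (P = 16*218 = 3488)
P - 402 = 3488 - 402 = 3086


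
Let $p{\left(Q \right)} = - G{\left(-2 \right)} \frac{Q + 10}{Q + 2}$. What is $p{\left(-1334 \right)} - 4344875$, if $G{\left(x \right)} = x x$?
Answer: $- \frac{1446844699}{333} \approx -4.3449 \cdot 10^{6}$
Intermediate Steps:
$G{\left(x \right)} = x^{2}$
$p{\left(Q \right)} = - \frac{4 \left(10 + Q\right)}{2 + Q}$ ($p{\left(Q \right)} = - \left(-2\right)^{2} \frac{Q + 10}{Q + 2} = \left(-1\right) 4 \frac{10 + Q}{2 + Q} = - 4 \frac{10 + Q}{2 + Q} = - \frac{4 \left(10 + Q\right)}{2 + Q}$)
$p{\left(-1334 \right)} - 4344875 = \frac{4 \left(-10 - -1334\right)}{2 - 1334} - 4344875 = \frac{4 \left(-10 + 1334\right)}{-1332} - 4344875 = 4 \left(- \frac{1}{1332}\right) 1324 - 4344875 = - \frac{1324}{333} - 4344875 = - \frac{1446844699}{333}$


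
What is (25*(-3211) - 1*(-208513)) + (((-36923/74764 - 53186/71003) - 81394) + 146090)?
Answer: 1024177423406855/5308468292 ≈ 1.9293e+5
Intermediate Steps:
(25*(-3211) - 1*(-208513)) + (((-36923/74764 - 53186/71003) - 81394) + 146090) = (-80275 + 208513) + (((-36923*1/74764 - 53186*1/71003) - 81394) + 146090) = 128238 + (((-36923/74764 - 53186/71003) - 81394) + 146090) = 128238 + ((-6598041873/5308468292 - 81394) + 146090) = 128238 + (-432084066200921/5308468292 + 146090) = 128238 + 343430066577359/5308468292 = 1024177423406855/5308468292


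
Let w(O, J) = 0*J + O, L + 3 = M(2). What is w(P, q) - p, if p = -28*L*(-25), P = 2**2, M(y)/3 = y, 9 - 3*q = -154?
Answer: -2096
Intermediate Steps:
q = 163/3 (q = 3 - 1/3*(-154) = 3 + 154/3 = 163/3 ≈ 54.333)
M(y) = 3*y
L = 3 (L = -3 + 3*2 = -3 + 6 = 3)
P = 4
w(O, J) = O (w(O, J) = 0 + O = O)
p = 2100 (p = -28*3*(-25) = -84*(-25) = 2100)
w(P, q) - p = 4 - 1*2100 = 4 - 2100 = -2096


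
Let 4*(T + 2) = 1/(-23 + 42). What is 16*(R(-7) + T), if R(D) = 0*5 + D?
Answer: -2732/19 ≈ -143.79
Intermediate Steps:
T = -151/76 (T = -2 + 1/(4*(-23 + 42)) = -2 + (¼)/19 = -2 + (¼)*(1/19) = -2 + 1/76 = -151/76 ≈ -1.9868)
R(D) = D (R(D) = 0 + D = D)
16*(R(-7) + T) = 16*(-7 - 151/76) = 16*(-683/76) = -2732/19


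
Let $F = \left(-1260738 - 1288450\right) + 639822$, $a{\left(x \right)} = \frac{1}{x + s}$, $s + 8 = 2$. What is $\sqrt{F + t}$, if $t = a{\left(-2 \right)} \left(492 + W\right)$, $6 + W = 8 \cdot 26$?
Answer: $\frac{i \sqrt{7637811}}{2} \approx 1381.8 i$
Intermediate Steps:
$s = -6$ ($s = -8 + 2 = -6$)
$a{\left(x \right)} = \frac{1}{-6 + x}$ ($a{\left(x \right)} = \frac{1}{x - 6} = \frac{1}{-6 + x}$)
$F = -1909366$ ($F = -2549188 + 639822 = -1909366$)
$W = 202$ ($W = -6 + 8 \cdot 26 = -6 + 208 = 202$)
$t = - \frac{347}{4}$ ($t = \frac{492 + 202}{-6 - 2} = \frac{1}{-8} \cdot 694 = \left(- \frac{1}{8}\right) 694 = - \frac{347}{4} \approx -86.75$)
$\sqrt{F + t} = \sqrt{-1909366 - \frac{347}{4}} = \sqrt{- \frac{7637811}{4}} = \frac{i \sqrt{7637811}}{2}$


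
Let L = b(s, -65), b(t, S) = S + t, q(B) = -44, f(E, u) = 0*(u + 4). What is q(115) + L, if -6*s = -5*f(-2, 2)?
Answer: -109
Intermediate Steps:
f(E, u) = 0 (f(E, u) = 0*(4 + u) = 0)
s = 0 (s = -(-5)*0/6 = -⅙*0 = 0)
L = -65 (L = -65 + 0 = -65)
q(115) + L = -44 - 65 = -109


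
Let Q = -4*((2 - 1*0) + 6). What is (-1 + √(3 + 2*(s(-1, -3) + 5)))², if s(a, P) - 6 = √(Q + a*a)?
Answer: (1 - √(25 + 2*I*√31))² ≈ 15.766 + 8.9594*I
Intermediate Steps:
Q = -32 (Q = -4*((2 + 0) + 6) = -4*(2 + 6) = -4*8 = -32)
s(a, P) = 6 + √(-32 + a²) (s(a, P) = 6 + √(-32 + a*a) = 6 + √(-32 + a²))
(-1 + √(3 + 2*(s(-1, -3) + 5)))² = (-1 + √(3 + 2*((6 + √(-32 + (-1)²)) + 5)))² = (-1 + √(3 + 2*((6 + √(-32 + 1)) + 5)))² = (-1 + √(3 + 2*((6 + √(-31)) + 5)))² = (-1 + √(3 + 2*((6 + I*√31) + 5)))² = (-1 + √(3 + 2*(11 + I*√31)))² = (-1 + √(3 + (22 + 2*I*√31)))² = (-1 + √(25 + 2*I*√31))²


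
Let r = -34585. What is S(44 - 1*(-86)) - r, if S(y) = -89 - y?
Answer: 34366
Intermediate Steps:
S(44 - 1*(-86)) - r = (-89 - (44 - 1*(-86))) - 1*(-34585) = (-89 - (44 + 86)) + 34585 = (-89 - 1*130) + 34585 = (-89 - 130) + 34585 = -219 + 34585 = 34366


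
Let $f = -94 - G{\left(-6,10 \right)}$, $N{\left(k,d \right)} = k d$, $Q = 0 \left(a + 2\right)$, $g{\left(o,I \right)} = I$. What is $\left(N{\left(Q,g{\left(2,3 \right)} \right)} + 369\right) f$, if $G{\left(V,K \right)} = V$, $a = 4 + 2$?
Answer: $-32472$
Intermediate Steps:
$a = 6$
$Q = 0$ ($Q = 0 \left(6 + 2\right) = 0 \cdot 8 = 0$)
$N{\left(k,d \right)} = d k$
$f = -88$ ($f = -94 - -6 = -94 + 6 = -88$)
$\left(N{\left(Q,g{\left(2,3 \right)} \right)} + 369\right) f = \left(3 \cdot 0 + 369\right) \left(-88\right) = \left(0 + 369\right) \left(-88\right) = 369 \left(-88\right) = -32472$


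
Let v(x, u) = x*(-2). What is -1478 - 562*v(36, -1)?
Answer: 38986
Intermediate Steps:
v(x, u) = -2*x
-1478 - 562*v(36, -1) = -1478 - (-1124)*36 = -1478 - 562*(-72) = -1478 + 40464 = 38986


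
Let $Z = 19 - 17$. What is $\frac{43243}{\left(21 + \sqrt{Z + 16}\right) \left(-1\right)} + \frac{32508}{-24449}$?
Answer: $- \frac{7405320377}{3447309} + \frac{43243 \sqrt{2}}{141} \approx -1714.4$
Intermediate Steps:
$Z = 2$
$\frac{43243}{\left(21 + \sqrt{Z + 16}\right) \left(-1\right)} + \frac{32508}{-24449} = \frac{43243}{\left(21 + \sqrt{2 + 16}\right) \left(-1\right)} + \frac{32508}{-24449} = \frac{43243}{\left(21 + \sqrt{18}\right) \left(-1\right)} + 32508 \left(- \frac{1}{24449}\right) = \frac{43243}{\left(21 + 3 \sqrt{2}\right) \left(-1\right)} - \frac{32508}{24449} = \frac{43243}{-21 - 3 \sqrt{2}} - \frac{32508}{24449} = - \frac{32508}{24449} + \frac{43243}{-21 - 3 \sqrt{2}}$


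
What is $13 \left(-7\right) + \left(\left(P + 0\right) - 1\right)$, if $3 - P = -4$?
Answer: $-85$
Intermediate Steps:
$P = 7$ ($P = 3 - -4 = 3 + 4 = 7$)
$13 \left(-7\right) + \left(\left(P + 0\right) - 1\right) = 13 \left(-7\right) + \left(\left(7 + 0\right) - 1\right) = -91 + \left(7 - 1\right) = -91 + 6 = -85$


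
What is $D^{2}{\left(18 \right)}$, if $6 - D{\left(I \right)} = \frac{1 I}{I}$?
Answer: $25$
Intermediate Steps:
$D{\left(I \right)} = 5$ ($D{\left(I \right)} = 6 - \frac{1 I}{I} = 6 - \frac{I}{I} = 6 - 1 = 5$)
$D^{2}{\left(18 \right)} = 5^{2} = 25$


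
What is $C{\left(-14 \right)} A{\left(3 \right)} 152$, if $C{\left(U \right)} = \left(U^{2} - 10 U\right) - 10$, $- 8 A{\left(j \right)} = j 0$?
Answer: $0$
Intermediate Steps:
$A{\left(j \right)} = 0$ ($A{\left(j \right)} = - \frac{j 0}{8} = \left(- \frac{1}{8}\right) 0 = 0$)
$C{\left(U \right)} = -10 + U^{2} - 10 U$
$C{\left(-14 \right)} A{\left(3 \right)} 152 = \left(-10 + \left(-14\right)^{2} - -140\right) 0 \cdot 152 = \left(-10 + 196 + 140\right) 0 = 326 \cdot 0 = 0$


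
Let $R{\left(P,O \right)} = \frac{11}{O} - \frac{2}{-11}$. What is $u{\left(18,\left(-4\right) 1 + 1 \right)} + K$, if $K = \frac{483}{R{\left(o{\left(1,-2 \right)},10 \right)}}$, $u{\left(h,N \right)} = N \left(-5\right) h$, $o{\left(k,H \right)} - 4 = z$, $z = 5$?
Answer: $\frac{30400}{47} \approx 646.81$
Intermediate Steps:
$o{\left(k,H \right)} = 9$ ($o{\left(k,H \right)} = 4 + 5 = 9$)
$u{\left(h,N \right)} = - 5 N h$
$R{\left(P,O \right)} = \frac{2}{11} + \frac{11}{O}$ ($R{\left(P,O \right)} = \frac{11}{O} - - \frac{2}{11} = \frac{11}{O} + \frac{2}{11} = \frac{2}{11} + \frac{11}{O}$)
$K = \frac{17710}{47}$ ($K = \frac{483}{\frac{2}{11} + \frac{11}{10}} = \frac{483}{\frac{141}{110}} = 483 \cdot \frac{110}{141} = \frac{17710}{47} \approx 376.81$)
$u{\left(18,\left(-4\right) 1 + 1 \right)} + K = \left(-5\right) \left(\left(-4\right) 1 + 1\right) 18 + \frac{17710}{47} = \left(-5\right) \left(-4 + 1\right) 18 + \frac{17710}{47} = \left(-5\right) \left(-3\right) 18 + \frac{17710}{47} = 270 + \frac{17710}{47} = \frac{30400}{47}$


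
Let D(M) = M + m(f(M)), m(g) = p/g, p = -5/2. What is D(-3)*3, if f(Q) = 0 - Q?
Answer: -23/2 ≈ -11.500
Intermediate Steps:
f(Q) = -Q
p = -5/2 (p = -5*1/2 = -5/2 ≈ -2.5000)
m(g) = -5/(2*g)
D(M) = M + 5/(2*M) (D(M) = M - 5*(-1/M)/2 = M - (-5)/(2*M) = M + 5/(2*M))
D(-3)*3 = (-3 + (5/2)/(-3))*3 = (-3 + (5/2)*(-1/3))*3 = (-3 - 5/6)*3 = -23/6*3 = -23/2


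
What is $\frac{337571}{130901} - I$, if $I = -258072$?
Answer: $\frac{33782220443}{130901} \approx 2.5807 \cdot 10^{5}$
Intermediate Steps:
$\frac{337571}{130901} - I = \frac{337571}{130901} - -258072 = 337571 \cdot \frac{1}{130901} + 258072 = \frac{337571}{130901} + 258072 = \frac{33782220443}{130901}$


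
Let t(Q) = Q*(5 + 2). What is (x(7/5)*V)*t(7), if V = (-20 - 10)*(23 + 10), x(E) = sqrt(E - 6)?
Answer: -9702*I*sqrt(115) ≈ -1.0404e+5*I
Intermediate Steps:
x(E) = sqrt(-6 + E)
V = -990 (V = -30*33 = -990)
t(Q) = 7*Q (t(Q) = Q*7 = 7*Q)
(x(7/5)*V)*t(7) = (sqrt(-6 + 7/5)*(-990))*(7*7) = (sqrt(-6 + 7*(1/5))*(-990))*49 = (sqrt(-6 + 7/5)*(-990))*49 = (sqrt(-23/5)*(-990))*49 = ((I*sqrt(115)/5)*(-990))*49 = -198*I*sqrt(115)*49 = -9702*I*sqrt(115)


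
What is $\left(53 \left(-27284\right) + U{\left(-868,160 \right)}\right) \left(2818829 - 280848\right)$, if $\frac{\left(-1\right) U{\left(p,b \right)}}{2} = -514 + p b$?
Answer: $-2962493853984$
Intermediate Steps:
$U{\left(p,b \right)} = 1028 - 2 b p$ ($U{\left(p,b \right)} = - 2 \left(-514 + p b\right) = - 2 \left(-514 + b p\right) = 1028 - 2 b p$)
$\left(53 \left(-27284\right) + U{\left(-868,160 \right)}\right) \left(2818829 - 280848\right) = \left(53 \left(-27284\right) - \left(-1028 + 320 \left(-868\right)\right)\right) \left(2818829 - 280848\right) = \left(-1446052 + \left(1028 + 277760\right)\right) 2537981 = \left(-1446052 + 278788\right) 2537981 = \left(-1167264\right) 2537981 = -2962493853984$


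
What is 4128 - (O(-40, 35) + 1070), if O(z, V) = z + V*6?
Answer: 2888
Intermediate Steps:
O(z, V) = z + 6*V
4128 - (O(-40, 35) + 1070) = 4128 - ((-40 + 6*35) + 1070) = 4128 - ((-40 + 210) + 1070) = 4128 - (170 + 1070) = 4128 - 1*1240 = 4128 - 1240 = 2888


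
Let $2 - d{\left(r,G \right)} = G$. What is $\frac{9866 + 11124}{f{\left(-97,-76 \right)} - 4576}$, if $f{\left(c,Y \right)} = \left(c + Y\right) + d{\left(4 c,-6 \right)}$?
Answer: $- \frac{20990}{4741} \approx -4.4273$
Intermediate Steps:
$d{\left(r,G \right)} = 2 - G$
$f{\left(c,Y \right)} = 8 + Y + c$ ($f{\left(c,Y \right)} = \left(c + Y\right) + \left(2 - -6\right) = \left(Y + c\right) + \left(2 + 6\right) = \left(Y + c\right) + 8 = 8 + Y + c$)
$\frac{9866 + 11124}{f{\left(-97,-76 \right)} - 4576} = \frac{9866 + 11124}{\left(8 - 76 - 97\right) - 4576} = \frac{20990}{-165 - 4576} = \frac{20990}{-4741} = 20990 \left(- \frac{1}{4741}\right) = - \frac{20990}{4741}$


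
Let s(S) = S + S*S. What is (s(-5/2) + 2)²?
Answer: 529/16 ≈ 33.063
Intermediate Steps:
s(S) = S + S²
(s(-5/2) + 2)² = ((-5/2)*(1 - 5/2) + 2)² = ((-5*½)*(1 - 5*½) + 2)² = (-5*(1 - 5/2)/2 + 2)² = (-5/2*(-3/2) + 2)² = (15/4 + 2)² = (23/4)² = 529/16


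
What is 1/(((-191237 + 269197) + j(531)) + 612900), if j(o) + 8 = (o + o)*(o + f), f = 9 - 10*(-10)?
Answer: 1/1370532 ≈ 7.2964e-7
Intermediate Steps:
f = 109 (f = 9 + 100 = 109)
j(o) = -8 + 2*o*(109 + o) (j(o) = -8 + (o + o)*(o + 109) = -8 + (2*o)*(109 + o) = -8 + 2*o*(109 + o))
1/(((-191237 + 269197) + j(531)) + 612900) = 1/(((-191237 + 269197) + (-8 + 2*531² + 218*531)) + 612900) = 1/((77960 + (-8 + 2*281961 + 115758)) + 612900) = 1/((77960 + (-8 + 563922 + 115758)) + 612900) = 1/((77960 + 679672) + 612900) = 1/(757632 + 612900) = 1/1370532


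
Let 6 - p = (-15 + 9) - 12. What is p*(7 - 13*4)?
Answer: -1080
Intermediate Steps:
p = 24 (p = 6 - ((-15 + 9) - 12) = 6 - (-6 - 12) = 6 - 1*(-18) = 6 + 18 = 24)
p*(7 - 13*4) = 24*(7 - 13*4) = 24*(7 - 52) = 24*(-45) = -1080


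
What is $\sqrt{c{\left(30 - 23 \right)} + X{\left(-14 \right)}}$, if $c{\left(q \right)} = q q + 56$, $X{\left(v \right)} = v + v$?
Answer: $\sqrt{77} \approx 8.775$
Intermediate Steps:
$X{\left(v \right)} = 2 v$
$c{\left(q \right)} = 56 + q^{2}$ ($c{\left(q \right)} = q^{2} + 56 = 56 + q^{2}$)
$\sqrt{c{\left(30 - 23 \right)} + X{\left(-14 \right)}} = \sqrt{\left(56 + \left(30 - 23\right)^{2}\right) + 2 \left(-14\right)} = \sqrt{\left(56 + \left(30 - 23\right)^{2}\right) - 28} = \sqrt{\left(56 + 7^{2}\right) - 28} = \sqrt{\left(56 + 49\right) - 28} = \sqrt{105 - 28} = \sqrt{77}$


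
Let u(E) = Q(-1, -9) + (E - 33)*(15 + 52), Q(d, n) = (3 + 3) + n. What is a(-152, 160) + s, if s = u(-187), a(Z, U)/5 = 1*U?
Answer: -13943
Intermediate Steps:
a(Z, U) = 5*U (a(Z, U) = 5*(1*U) = 5*U)
Q(d, n) = 6 + n
u(E) = -2214 + 67*E (u(E) = (6 - 9) + (E - 33)*(15 + 52) = -3 + (-33 + E)*67 = -3 + (-2211 + 67*E) = -2214 + 67*E)
s = -14743 (s = -2214 + 67*(-187) = -2214 - 12529 = -14743)
a(-152, 160) + s = 5*160 - 14743 = 800 - 14743 = -13943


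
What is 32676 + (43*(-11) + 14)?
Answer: 32217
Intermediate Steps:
32676 + (43*(-11) + 14) = 32676 + (-473 + 14) = 32676 - 459 = 32217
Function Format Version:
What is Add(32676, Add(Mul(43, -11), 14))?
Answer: 32217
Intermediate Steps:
Add(32676, Add(Mul(43, -11), 14)) = Add(32676, Add(-473, 14)) = Add(32676, -459) = 32217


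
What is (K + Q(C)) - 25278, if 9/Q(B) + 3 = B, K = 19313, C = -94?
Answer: -578614/97 ≈ -5965.1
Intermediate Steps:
Q(B) = 9/(-3 + B)
(K + Q(C)) - 25278 = (19313 + 9/(-3 - 94)) - 25278 = (19313 + 9/(-97)) - 25278 = (19313 + 9*(-1/97)) - 25278 = (19313 - 9/97) - 25278 = 1873352/97 - 25278 = -578614/97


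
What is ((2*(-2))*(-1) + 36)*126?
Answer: 5040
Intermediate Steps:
((2*(-2))*(-1) + 36)*126 = (-4*(-1) + 36)*126 = (4 + 36)*126 = 40*126 = 5040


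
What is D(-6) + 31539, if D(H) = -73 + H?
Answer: 31460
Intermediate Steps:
D(-6) + 31539 = (-73 - 6) + 31539 = -79 + 31539 = 31460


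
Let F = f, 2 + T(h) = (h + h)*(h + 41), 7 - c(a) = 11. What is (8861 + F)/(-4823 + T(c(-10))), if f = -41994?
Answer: 33133/5121 ≈ 6.4700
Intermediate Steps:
c(a) = -4 (c(a) = 7 - 1*11 = 7 - 11 = -4)
T(h) = -2 + 2*h*(41 + h) (T(h) = -2 + (h + h)*(h + 41) = -2 + (2*h)*(41 + h) = -2 + 2*h*(41 + h))
F = -41994
(8861 + F)/(-4823 + T(c(-10))) = (8861 - 41994)/(-4823 + (-2 + 2*(-4)² + 82*(-4))) = -33133/(-4823 + (-2 + 2*16 - 328)) = -33133/(-4823 + (-2 + 32 - 328)) = -33133/(-4823 - 298) = -33133/(-5121) = -33133*(-1/5121) = 33133/5121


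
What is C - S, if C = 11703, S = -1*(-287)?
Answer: 11416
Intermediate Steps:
S = 287
C - S = 11703 - 1*287 = 11703 - 287 = 11416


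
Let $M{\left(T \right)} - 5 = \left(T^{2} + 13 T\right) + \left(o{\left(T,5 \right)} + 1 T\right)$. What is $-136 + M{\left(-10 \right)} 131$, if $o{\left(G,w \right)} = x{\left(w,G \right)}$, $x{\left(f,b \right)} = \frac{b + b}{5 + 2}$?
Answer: $- \frac{35667}{7} \approx -5095.3$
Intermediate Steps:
$x{\left(f,b \right)} = \frac{2 b}{7}$
$o{\left(G,w \right)} = \frac{2 G}{7}$
$M{\left(T \right)} = 5 + T^{2} + \frac{100 T}{7}$ ($M{\left(T \right)} = 5 + \left(\left(T^{2} + 13 T\right) + \left(\frac{2 T}{7} + 1 T\right)\right) = 5 + \left(\left(T^{2} + 13 T\right) + \left(\frac{2 T}{7} + T\right)\right) = 5 + \left(\left(T^{2} + 13 T\right) + \frac{9 T}{7}\right) = 5 + \left(T^{2} + \frac{100 T}{7}\right) = 5 + T^{2} + \frac{100 T}{7}$)
$-136 + M{\left(-10 \right)} 131 = -136 + \left(5 + \left(-10\right)^{2} + \frac{100}{7} \left(-10\right)\right) 131 = -136 + \left(5 + 100 - \frac{1000}{7}\right) 131 = -136 - \frac{34715}{7} = - \frac{35667}{7}$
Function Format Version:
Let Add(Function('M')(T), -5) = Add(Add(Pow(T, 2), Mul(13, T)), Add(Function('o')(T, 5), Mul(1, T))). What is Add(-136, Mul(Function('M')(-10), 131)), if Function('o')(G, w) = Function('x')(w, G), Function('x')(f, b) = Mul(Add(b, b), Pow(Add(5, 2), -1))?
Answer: Rational(-35667, 7) ≈ -5095.3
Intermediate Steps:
Function('x')(f, b) = Mul(Rational(2, 7), b) (Function('x')(f, b) = Mul(Mul(2, b), Pow(7, -1)) = Mul(Mul(2, b), Rational(1, 7)) = Mul(Rational(2, 7), b))
Function('o')(G, w) = Mul(Rational(2, 7), G)
Function('M')(T) = Add(5, Pow(T, 2), Mul(Rational(100, 7), T)) (Function('M')(T) = Add(5, Add(Add(Pow(T, 2), Mul(13, T)), Add(Mul(Rational(2, 7), T), Mul(1, T)))) = Add(5, Add(Add(Pow(T, 2), Mul(13, T)), Add(Mul(Rational(2, 7), T), T))) = Add(5, Add(Add(Pow(T, 2), Mul(13, T)), Mul(Rational(9, 7), T))) = Add(5, Add(Pow(T, 2), Mul(Rational(100, 7), T))) = Add(5, Pow(T, 2), Mul(Rational(100, 7), T)))
Add(-136, Mul(Function('M')(-10), 131)) = Add(-136, Mul(Add(5, Pow(-10, 2), Mul(Rational(100, 7), -10)), 131)) = Add(-136, Mul(Add(5, 100, Rational(-1000, 7)), 131)) = Add(-136, Mul(Rational(-265, 7), 131)) = Add(-136, Rational(-34715, 7)) = Rational(-35667, 7)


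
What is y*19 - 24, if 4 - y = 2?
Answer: 14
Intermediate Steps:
y = 2 (y = 4 - 1*2 = 4 - 2 = 2)
y*19 - 24 = 2*19 - 24 = 38 - 24 = 14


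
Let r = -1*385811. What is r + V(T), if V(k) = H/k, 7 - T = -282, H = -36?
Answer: -111499415/289 ≈ -3.8581e+5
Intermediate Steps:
r = -385811
T = 289 (T = 7 - 1*(-282) = 7 + 282 = 289)
V(k) = -36/k
r + V(T) = -385811 - 36/289 = -111499415/289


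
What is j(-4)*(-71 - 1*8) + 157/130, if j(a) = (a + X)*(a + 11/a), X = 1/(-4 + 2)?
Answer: -1247177/520 ≈ -2398.4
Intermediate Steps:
X = -1/2 (X = 1/(-2) = -1/2 ≈ -0.50000)
j(a) = (-1/2 + a)*(a + 11/a) (j(a) = (a - 1/2)*(a + 11/a) = (-1/2 + a)*(a + 11/a))
j(-4)*(-71 - 1*8) + 157/130 = (11 + (-4)**2 - 11/2/(-4) - 1/2*(-4))*(-71 - 1*8) + 157/130 = (11 + 16 - 11/2*(-1/4) + 2)*(-71 - 8) + 157*(1/130) = (11 + 16 + 11/8 + 2)*(-79) + 157/130 = (243/8)*(-79) + 157/130 = -19197/8 + 157/130 = -1247177/520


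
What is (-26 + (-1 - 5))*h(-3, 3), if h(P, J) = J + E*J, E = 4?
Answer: -480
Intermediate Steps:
h(P, J) = 5*J (h(P, J) = J + 4*J = 5*J)
(-26 + (-1 - 5))*h(-3, 3) = (-26 + (-1 - 5))*(5*3) = (-26 - 6)*15 = -32*15 = -480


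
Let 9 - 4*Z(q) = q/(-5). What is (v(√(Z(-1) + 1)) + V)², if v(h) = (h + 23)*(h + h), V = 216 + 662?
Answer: 19723364/25 + 1627296*√5/25 ≈ 9.3448e+5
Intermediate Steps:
Z(q) = 9/4 + q/20 (Z(q) = 9/4 - q/(4*(-5)) = 9/4 - q*(-1)/(4*5) = 9/4 - (-1)*q/20 = 9/4 + q/20)
V = 878
v(h) = 2*h*(23 + h) (v(h) = (23 + h)*(2*h) = 2*h*(23 + h))
(v(√(Z(-1) + 1)) + V)² = (2*√((9/4 + (1/20)*(-1)) + 1)*(23 + √((9/4 + (1/20)*(-1)) + 1)) + 878)² = (2*√((9/4 - 1/20) + 1)*(23 + √((9/4 - 1/20) + 1)) + 878)² = (2*√(11/5 + 1)*(23 + √(11/5 + 1)) + 878)² = (2*√(16/5)*(23 + √(16/5)) + 878)² = (2*(4*√5/5)*(23 + 4*√5/5) + 878)² = (8*√5*(23 + 4*√5/5)/5 + 878)² = (878 + 8*√5*(23 + 4*√5/5)/5)²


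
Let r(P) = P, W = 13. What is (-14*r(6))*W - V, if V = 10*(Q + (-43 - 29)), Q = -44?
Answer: 68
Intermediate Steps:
V = -1160 (V = 10*(-44 + (-43 - 29)) = 10*(-44 - 72) = 10*(-116) = -1160)
(-14*r(6))*W - V = -14*6*13 - 1*(-1160) = -84*13 + 1160 = -1092 + 1160 = 68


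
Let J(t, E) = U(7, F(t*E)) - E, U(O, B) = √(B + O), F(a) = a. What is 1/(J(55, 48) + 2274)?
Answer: 2226/4952429 - √2647/4952429 ≈ 0.00043909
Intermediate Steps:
J(t, E) = √(7 + E*t) - E (J(t, E) = √(t*E + 7) - E = √(E*t + 7) - E = √(7 + E*t) - E)
1/(J(55, 48) + 2274) = 1/((√(7 + 48*55) - 1*48) + 2274) = 1/((√(7 + 2640) - 48) + 2274) = 1/((√2647 - 48) + 2274) = 1/((-48 + √2647) + 2274) = 1/(2226 + √2647)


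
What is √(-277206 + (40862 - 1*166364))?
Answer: 2*I*√100677 ≈ 634.59*I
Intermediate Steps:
√(-277206 + (40862 - 1*166364)) = √(-277206 + (40862 - 166364)) = √(-277206 - 125502) = √(-402708) = 2*I*√100677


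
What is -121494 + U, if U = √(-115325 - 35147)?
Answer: -121494 + 2*I*√37618 ≈ -1.2149e+5 + 387.91*I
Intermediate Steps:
U = 2*I*√37618 (U = √(-150472) = 2*I*√37618 ≈ 387.91*I)
-121494 + U = -121494 + 2*I*√37618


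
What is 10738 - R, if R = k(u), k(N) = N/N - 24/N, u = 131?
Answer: 1406571/131 ≈ 10737.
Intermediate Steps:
k(N) = 1 - 24/N
R = 107/131 (R = (-24 + 131)/131 = (1/131)*107 = 107/131 ≈ 0.81679)
10738 - R = 10738 - 1*107/131 = 10738 - 107/131 = 1406571/131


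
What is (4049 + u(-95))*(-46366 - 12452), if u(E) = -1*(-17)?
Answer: -239153988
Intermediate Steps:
u(E) = 17
(4049 + u(-95))*(-46366 - 12452) = (4049 + 17)*(-46366 - 12452) = 4066*(-58818) = -239153988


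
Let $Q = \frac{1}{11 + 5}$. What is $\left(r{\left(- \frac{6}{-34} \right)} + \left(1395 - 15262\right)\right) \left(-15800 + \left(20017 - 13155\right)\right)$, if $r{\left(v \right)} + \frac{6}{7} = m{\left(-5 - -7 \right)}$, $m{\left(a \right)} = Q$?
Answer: $\frac{6941219517}{56} \approx 1.2395 \cdot 10^{8}$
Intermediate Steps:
$Q = \frac{1}{16} \approx 0.0625$
$m{\left(a \right)} = \frac{1}{16}$
$r{\left(v \right)} = - \frac{89}{112}$ ($r{\left(v \right)} = - \frac{6}{7} + \frac{1}{16} = - \frac{89}{112}$)
$\left(r{\left(- \frac{6}{-34} \right)} + \left(1395 - 15262\right)\right) \left(-15800 + \left(20017 - 13155\right)\right) = \left(- \frac{89}{112} + \left(1395 - 15262\right)\right) \left(-15800 + \left(20017 - 13155\right)\right) = \left(- \frac{89}{112} - 13867\right) \left(-15800 + 6862\right) = \left(- \frac{1553193}{112}\right) \left(-8938\right) = \frac{6941219517}{56}$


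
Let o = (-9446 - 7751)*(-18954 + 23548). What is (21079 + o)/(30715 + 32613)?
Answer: -78981939/63328 ≈ -1247.2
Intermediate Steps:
o = -79003018 (o = -17197*4594 = -79003018)
(21079 + o)/(30715 + 32613) = (21079 - 79003018)/(30715 + 32613) = -78981939/63328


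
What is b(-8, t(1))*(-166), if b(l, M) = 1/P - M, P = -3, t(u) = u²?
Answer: 664/3 ≈ 221.33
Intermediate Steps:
b(l, M) = -⅓ - M (b(l, M) = 1/(-3) - M = -⅓ - M)
b(-8, t(1))*(-166) = (-⅓ - 1*1²)*(-166) = (-⅓ - 1*1)*(-166) = (-⅓ - 1)*(-166) = -4/3*(-166) = 664/3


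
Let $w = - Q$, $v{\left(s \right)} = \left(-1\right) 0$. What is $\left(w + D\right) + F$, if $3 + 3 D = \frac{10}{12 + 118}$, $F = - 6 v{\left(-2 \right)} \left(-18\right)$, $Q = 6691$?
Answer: $- \frac{260987}{39} \approx -6692.0$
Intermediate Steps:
$v{\left(s \right)} = 0$
$F = 0$ ($F = \left(-6\right) 0 \left(-18\right) = 0 \left(-18\right) = 0$)
$w = -6691$ ($w = \left(-1\right) 6691 = -6691$)
$D = - \frac{38}{39}$ ($D = -1 + \frac{10 \frac{1}{12 + 118}}{3} = -1 + \frac{10 \cdot \frac{1}{130}}{3} = -1 + \frac{1}{3} \cdot \frac{1}{13} = -1 + \frac{1}{39} = - \frac{38}{39} \approx -0.97436$)
$\left(w + D\right) + F = \left(-6691 - \frac{38}{39}\right) + 0 = - \frac{260987}{39} + 0 = - \frac{260987}{39}$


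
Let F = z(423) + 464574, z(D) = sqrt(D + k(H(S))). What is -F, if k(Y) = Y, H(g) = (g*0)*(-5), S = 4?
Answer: -464574 - 3*sqrt(47) ≈ -4.6459e+5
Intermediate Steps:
H(g) = 0 (H(g) = 0*(-5) = 0)
z(D) = sqrt(D) (z(D) = sqrt(D + 0) = sqrt(D))
F = 464574 + 3*sqrt(47) (F = sqrt(423) + 464574 = 3*sqrt(47) + 464574 = 464574 + 3*sqrt(47) ≈ 4.6459e+5)
-F = -(464574 + 3*sqrt(47)) = -464574 - 3*sqrt(47)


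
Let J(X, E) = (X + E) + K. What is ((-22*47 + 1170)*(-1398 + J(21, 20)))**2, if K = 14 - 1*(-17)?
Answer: 32521072896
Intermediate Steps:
K = 31 (K = 14 + 17 = 31)
J(X, E) = 31 + E + X (J(X, E) = (X + E) + 31 = (E + X) + 31 = 31 + E + X)
((-22*47 + 1170)*(-1398 + J(21, 20)))**2 = ((-22*47 + 1170)*(-1398 + (31 + 20 + 21)))**2 = ((-1034 + 1170)*(-1398 + 72))**2 = (136*(-1326))**2 = (-180336)**2 = 32521072896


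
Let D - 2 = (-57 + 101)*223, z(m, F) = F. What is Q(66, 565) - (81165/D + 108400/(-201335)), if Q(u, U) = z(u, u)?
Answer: 3289485539/56454334 ≈ 58.268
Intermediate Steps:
D = 9814 (D = 2 + (-57 + 101)*223 = 2 + 44*223 = 2 + 9812 = 9814)
Q(u, U) = u
Q(66, 565) - (81165/D + 108400/(-201335)) = 66 - (81165/9814 + 108400/(-201335)) = 66 - (81165*(1/9814) + 108400*(-1/201335)) = 66 - (11595/1402 - 21680/40267) = 66 - 1*436500505/56454334 = 66 - 436500505/56454334 = 3289485539/56454334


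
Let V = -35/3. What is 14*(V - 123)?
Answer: -5656/3 ≈ -1885.3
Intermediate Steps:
V = -35/3 (V = -35*⅓ = -35/3 ≈ -11.667)
14*(V - 123) = 14*(-35/3 - 123) = 14*(-404/3) = -5656/3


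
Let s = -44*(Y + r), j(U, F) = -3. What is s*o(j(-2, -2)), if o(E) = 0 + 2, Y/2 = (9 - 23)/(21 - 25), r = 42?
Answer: -4312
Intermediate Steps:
Y = 7 (Y = 2*((9 - 23)/(21 - 25)) = 2*(-14/(-4)) = 2*(-14*(-¼)) = 2*(7/2) = 7)
o(E) = 2
s = -2156 (s = -44*(7 + 42) = -44*49 = -2156)
s*o(j(-2, -2)) = -2156*2 = -4312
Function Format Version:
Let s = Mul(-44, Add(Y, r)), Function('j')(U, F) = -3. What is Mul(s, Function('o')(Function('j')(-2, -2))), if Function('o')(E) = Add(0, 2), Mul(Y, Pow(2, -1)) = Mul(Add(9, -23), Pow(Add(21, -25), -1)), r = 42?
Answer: -4312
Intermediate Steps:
Y = 7 (Y = Mul(2, Mul(Add(9, -23), Pow(Add(21, -25), -1))) = Mul(2, Mul(-14, Pow(-4, -1))) = Mul(2, Mul(-14, Rational(-1, 4))) = Mul(2, Rational(7, 2)) = 7)
Function('o')(E) = 2
s = -2156 (s = Mul(-44, Add(7, 42)) = Mul(-44, 49) = -2156)
Mul(s, Function('o')(Function('j')(-2, -2))) = Mul(-2156, 2) = -4312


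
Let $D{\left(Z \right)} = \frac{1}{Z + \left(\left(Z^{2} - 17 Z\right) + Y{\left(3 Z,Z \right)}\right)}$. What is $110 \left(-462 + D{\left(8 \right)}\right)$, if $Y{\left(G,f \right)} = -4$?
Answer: $- \frac{1727935}{34} \approx -50822.0$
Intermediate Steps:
$D{\left(Z \right)} = \frac{1}{-4 + Z^{2} - 16 Z}$ ($D{\left(Z \right)} = \frac{1}{Z - \left(4 - Z^{2} + 17 Z\right)} = \frac{1}{-4 + Z^{2} - 16 Z}$)
$110 \left(-462 + D{\left(8 \right)}\right) = 110 \left(-462 + \frac{1}{-4 + 8^{2} - 128}\right) = 110 \left(-462 + \frac{1}{-4 + 64 - 128}\right) = 110 \left(-462 + \frac{1}{-68}\right) = 110 \left(-462 - \frac{1}{68}\right) = 110 \left(- \frac{31417}{68}\right) = - \frac{1727935}{34}$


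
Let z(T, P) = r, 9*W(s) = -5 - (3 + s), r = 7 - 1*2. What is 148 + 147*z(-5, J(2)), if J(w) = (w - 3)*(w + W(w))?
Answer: 883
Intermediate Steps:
r = 5 (r = 7 - 2 = 5)
W(s) = -8/9 - s/9 (W(s) = (-5 - (3 + s))/9 = (-5 + (-3 - s))/9 = (-8 - s)/9 = -8/9 - s/9)
J(w) = (-3 + w)*(-8/9 + 8*w/9) (J(w) = (w - 3)*(w + (-8/9 - w/9)) = (-3 + w)*(-8/9 + 8*w/9))
z(T, P) = 5
148 + 147*z(-5, J(2)) = 148 + 147*5 = 148 + 735 = 883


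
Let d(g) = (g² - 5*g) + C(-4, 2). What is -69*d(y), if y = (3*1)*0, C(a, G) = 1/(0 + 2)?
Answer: -69/2 ≈ -34.500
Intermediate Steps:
C(a, G) = ½ (C(a, G) = 1/2 = ½)
y = 0 (y = 3*0 = 0)
d(g) = ½ + g² - 5*g (d(g) = (g² - 5*g) + ½ = ½ + g² - 5*g)
-69*d(y) = -69*(½ + 0² - 5*0) = -69*(½ + 0 + 0) = -69/2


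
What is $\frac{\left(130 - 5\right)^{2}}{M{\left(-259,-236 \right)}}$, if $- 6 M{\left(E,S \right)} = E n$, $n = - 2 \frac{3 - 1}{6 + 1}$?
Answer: $- \frac{46875}{74} \approx -633.45$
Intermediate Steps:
$n = - \frac{4}{7}$ ($n = - 2 \cdot \frac{2}{7} = - 2 \cdot 2 \cdot \frac{1}{7} = \left(-2\right) \frac{2}{7} = - \frac{4}{7} \approx -0.57143$)
$M{\left(E,S \right)} = \frac{2 E}{21}$ ($M{\left(E,S \right)} = - \frac{E \left(- \frac{4}{7}\right)}{6} = - \frac{\left(- \frac{4}{7}\right) E}{6} = \frac{2 E}{21}$)
$\frac{\left(130 - 5\right)^{2}}{M{\left(-259,-236 \right)}} = \frac{\left(130 - 5\right)^{2}}{\frac{2}{21} \left(-259\right)} = \frac{125^{2}}{- \frac{74}{3}} = 15625 \left(- \frac{3}{74}\right) = - \frac{46875}{74}$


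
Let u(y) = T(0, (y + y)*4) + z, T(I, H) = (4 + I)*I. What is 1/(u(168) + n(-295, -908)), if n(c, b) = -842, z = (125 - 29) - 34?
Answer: -1/780 ≈ -0.0012821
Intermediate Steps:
T(I, H) = I*(4 + I)
z = 62 (z = 96 - 34 = 62)
u(y) = 62 (u(y) = 0*(4 + 0) + 62 = 0*4 + 62 = 0 + 62 = 62)
1/(u(168) + n(-295, -908)) = 1/(62 - 842) = 1/(-780) = -1/780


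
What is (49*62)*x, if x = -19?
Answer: -57722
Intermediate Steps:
(49*62)*x = (49*62)*(-19) = 3038*(-19) = -57722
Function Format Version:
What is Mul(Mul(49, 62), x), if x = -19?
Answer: -57722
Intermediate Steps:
Mul(Mul(49, 62), x) = Mul(Mul(49, 62), -19) = Mul(3038, -19) = -57722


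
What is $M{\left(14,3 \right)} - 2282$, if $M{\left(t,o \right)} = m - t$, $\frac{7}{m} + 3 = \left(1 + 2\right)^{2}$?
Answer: $- \frac{13769}{6} \approx -2294.8$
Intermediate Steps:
$m = \frac{7}{6}$ ($m = \frac{7}{-3 + \left(1 + 2\right)^{2}} = \frac{7}{-3 + 3^{2}} = \frac{7}{-3 + 9} = \frac{7}{6} \approx 1.1667$)
$M{\left(t,o \right)} = \frac{7}{6} - t$
$M{\left(14,3 \right)} - 2282 = \left(\frac{7}{6} - 14\right) - 2282 = - \frac{77}{6} - 2282 = - \frac{13769}{6}$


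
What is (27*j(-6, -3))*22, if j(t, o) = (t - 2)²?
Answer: 38016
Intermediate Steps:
j(t, o) = (-2 + t)²
(27*j(-6, -3))*22 = (27*(-2 - 6)²)*22 = (27*(-8)²)*22 = (27*64)*22 = 1728*22 = 38016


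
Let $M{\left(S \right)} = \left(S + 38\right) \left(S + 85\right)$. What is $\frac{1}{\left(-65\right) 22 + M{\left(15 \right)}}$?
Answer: $\frac{1}{3870} \approx 0.0002584$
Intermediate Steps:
$M{\left(S \right)} = \left(38 + S\right) \left(85 + S\right)$
$\frac{1}{\left(-65\right) 22 + M{\left(15 \right)}} = \frac{1}{\left(-65\right) 22 + \left(3230 + 15^{2} + 123 \cdot 15\right)} = \frac{1}{-1430 + \left(3230 + 225 + 1845\right)} = \frac{1}{-1430 + 5300} = \frac{1}{3870}$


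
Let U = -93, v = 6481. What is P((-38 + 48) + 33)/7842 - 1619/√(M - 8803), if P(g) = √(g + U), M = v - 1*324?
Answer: I*(105*√2 + 2116033*√6)/164682 ≈ 31.475*I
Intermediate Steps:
M = 6157 (M = 6481 - 1*324 = 6481 - 324 = 6157)
P(g) = √(-93 + g) (P(g) = √(g - 93) = √(-93 + g))
P((-38 + 48) + 33)/7842 - 1619/√(M - 8803) = √(-93 + ((-38 + 48) + 33))/7842 - 1619/√(6157 - 8803) = √(-93 + (10 + 33))*(1/7842) - 1619*(-I*√6/126) = √(-93 + 43)*(1/7842) - 1619*(-I*√6/126) = √(-50)*(1/7842) - (-1619)*I*√6/126 = (5*I*√2)*(1/7842) + 1619*I*√6/126 = 5*I*√2/7842 + 1619*I*√6/126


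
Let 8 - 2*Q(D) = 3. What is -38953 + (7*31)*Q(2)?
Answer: -76821/2 ≈ -38411.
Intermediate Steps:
Q(D) = 5/2 (Q(D) = 4 - 1/2*3 = 4 - 3/2 = 5/2)
-38953 + (7*31)*Q(2) = -38953 + (7*31)*(5/2) = -38953 + 217*(5/2) = -38953 + 1085/2 = -76821/2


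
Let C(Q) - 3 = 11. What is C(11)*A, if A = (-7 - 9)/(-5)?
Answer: 224/5 ≈ 44.800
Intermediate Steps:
C(Q) = 14 (C(Q) = 3 + 11 = 14)
A = 16/5 (A = -1/5*(-16) = 16/5 ≈ 3.2000)
C(11)*A = 14*(16/5) = 224/5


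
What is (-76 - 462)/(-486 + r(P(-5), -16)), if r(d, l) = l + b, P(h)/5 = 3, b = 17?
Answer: 538/485 ≈ 1.1093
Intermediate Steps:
P(h) = 15 (P(h) = 5*3 = 15)
r(d, l) = 17 + l (r(d, l) = l + 17 = 17 + l)
(-76 - 462)/(-486 + r(P(-5), -16)) = (-76 - 462)/(-486 + (17 - 16)) = -538/(-486 + 1) = -538/(-485) = -538*(-1/485) = 538/485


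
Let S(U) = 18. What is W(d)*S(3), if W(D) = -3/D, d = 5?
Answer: -54/5 ≈ -10.800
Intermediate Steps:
W(d)*S(3) = -3/5*18 = -3*⅕*18 = -⅗*18 = -54/5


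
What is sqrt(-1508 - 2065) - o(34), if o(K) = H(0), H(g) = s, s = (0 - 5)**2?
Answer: -25 + 3*I*sqrt(397) ≈ -25.0 + 59.775*I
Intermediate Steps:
s = 25 (s = (-5)**2 = 25)
H(g) = 25
o(K) = 25
sqrt(-1508 - 2065) - o(34) = sqrt(-1508 - 2065) - 1*25 = sqrt(-3573) - 25 = 3*I*sqrt(397) - 25 = -25 + 3*I*sqrt(397)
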